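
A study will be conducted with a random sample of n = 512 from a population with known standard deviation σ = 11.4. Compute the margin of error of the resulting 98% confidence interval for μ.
Margin of error = 1.17

Margin of error = z* · σ/√n
= 2.326 · 11.4/√512
= 2.326 · 11.4/22.6274
= 1.17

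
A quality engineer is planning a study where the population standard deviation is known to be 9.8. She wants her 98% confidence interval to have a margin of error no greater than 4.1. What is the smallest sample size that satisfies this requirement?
n ≥ 31

For margin E ≤ 4.1:
n ≥ (z* · σ / E)²
n ≥ (2.326 · 9.8 / 4.1)²
n ≥ 30.91

Minimum n = 31 (rounding up)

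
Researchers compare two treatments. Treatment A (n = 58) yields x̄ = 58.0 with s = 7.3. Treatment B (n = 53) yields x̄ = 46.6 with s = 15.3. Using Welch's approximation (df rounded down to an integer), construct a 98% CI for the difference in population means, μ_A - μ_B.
(5.90, 16.90)

Difference: x̄₁ - x̄₂ = 11.40
SE = √(s₁²/n₁ + s₂²/n₂) = √(7.3²/58 + 15.3²/53) = 2.3099
df = 73.00 → 73 (Welch–Satterthwaite, rounded down)
t* = 2.379

CI: 11.40 ± 2.379 · 2.3099 = 11.40 ± 5.50 = (5.90, 16.90)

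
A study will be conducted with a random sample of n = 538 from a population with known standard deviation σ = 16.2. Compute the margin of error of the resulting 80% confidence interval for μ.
Margin of error = 0.90

Margin of error = z* · σ/√n
= 1.282 · 16.2/√538
= 1.282 · 16.2/23.1948
= 0.90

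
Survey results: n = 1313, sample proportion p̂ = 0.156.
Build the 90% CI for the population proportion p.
(0.140, 0.172)

Proportion CI:
SE = √(p̂(1-p̂)/n) = √(0.156 · 0.844 / 1313) = 0.01001

z* = 1.645
Margin = z* · SE = 1.645 · 0.01001 = 0.0165

CI: 0.156 ± 0.0165 = (0.140, 0.172)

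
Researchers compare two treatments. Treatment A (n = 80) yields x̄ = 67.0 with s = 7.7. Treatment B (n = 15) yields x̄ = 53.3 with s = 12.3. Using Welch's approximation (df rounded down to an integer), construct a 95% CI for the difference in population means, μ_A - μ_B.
(6.72, 20.68)

Difference: x̄₁ - x̄₂ = 13.70
SE = √(s₁²/n₁ + s₂²/n₂) = √(7.7²/80 + 12.3²/15) = 3.2905
df = 16.12 → 16 (Welch–Satterthwaite, rounded down)
t* = 2.120

CI: 13.70 ± 2.120 · 3.2905 = 13.70 ± 6.98 = (6.72, 20.68)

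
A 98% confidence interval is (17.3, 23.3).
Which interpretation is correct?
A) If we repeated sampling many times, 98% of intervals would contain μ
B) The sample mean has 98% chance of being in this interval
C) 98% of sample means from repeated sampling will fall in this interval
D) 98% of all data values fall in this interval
A

A) Correct — this is the frequentist long-run coverage interpretation.
B) Wrong — x̄ is observed and sits in the interval by construction.
C) Wrong — coverage applies to intervals containing μ, not to future x̄ values.
D) Wrong — a CI is about the parameter μ, not individual data values.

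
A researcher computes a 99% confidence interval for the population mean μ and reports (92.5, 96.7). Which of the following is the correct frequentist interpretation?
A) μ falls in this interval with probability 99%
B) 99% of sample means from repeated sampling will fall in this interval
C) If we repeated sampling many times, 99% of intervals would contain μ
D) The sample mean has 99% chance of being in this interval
C

A) Wrong — μ is fixed; the randomness lives in the interval, not in μ.
B) Wrong — coverage applies to intervals containing μ, not to future x̄ values.
C) Correct — this is the frequentist long-run coverage interpretation.
D) Wrong — x̄ is observed and sits in the interval by construction.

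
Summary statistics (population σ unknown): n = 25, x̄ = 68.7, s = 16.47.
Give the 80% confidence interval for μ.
(64.36, 73.04)

t-interval (σ unknown):
df = n - 1 = 24
t* = 1.318 for 80% confidence

Margin of error = t* · s/√n = 1.318 · 16.47/√25 = 4.34

CI: (64.36, 73.04)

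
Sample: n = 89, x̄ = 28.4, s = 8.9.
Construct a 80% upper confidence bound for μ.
μ ≤ 29.20

Upper bound (one-sided):
t* = 0.846 (one-sided for 80%)
Upper bound = x̄ + t* · s/√n = 28.4 + 0.846 · 8.9/√89 = 29.20

We are 80% confident that μ ≤ 29.20.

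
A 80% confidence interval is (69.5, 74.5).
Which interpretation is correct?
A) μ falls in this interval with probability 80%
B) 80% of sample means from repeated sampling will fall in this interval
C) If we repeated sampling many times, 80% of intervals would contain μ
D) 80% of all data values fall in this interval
C

A) Wrong — μ is fixed; the randomness lives in the interval, not in μ.
B) Wrong — coverage applies to intervals containing μ, not to future x̄ values.
C) Correct — this is the frequentist long-run coverage interpretation.
D) Wrong — a CI is about the parameter μ, not individual data values.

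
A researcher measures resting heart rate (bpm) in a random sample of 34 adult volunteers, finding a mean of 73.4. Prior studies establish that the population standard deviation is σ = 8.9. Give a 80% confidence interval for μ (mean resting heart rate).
(71.44, 75.36)

z-interval (σ known):
z* = 1.282 for 80% confidence

Margin of error = z* · σ/√n = 1.282 · 8.9/√34 = 1.96

CI: (73.4 - 1.96, 73.4 + 1.96) = (71.44, 75.36)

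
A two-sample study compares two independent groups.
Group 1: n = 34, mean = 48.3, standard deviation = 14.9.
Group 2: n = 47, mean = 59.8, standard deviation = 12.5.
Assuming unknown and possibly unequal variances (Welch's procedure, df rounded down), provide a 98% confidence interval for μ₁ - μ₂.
(-18.99, -4.01)

Difference: x̄₁ - x̄₂ = -11.50
SE = √(s₁²/n₁ + s₂²/n₂) = √(14.9²/34 + 12.5²/47) = 3.1391
df = 63.37 → 63 (Welch–Satterthwaite, rounded down)
t* = 2.387

CI: -11.50 ± 2.387 · 3.1391 = -11.50 ± 7.49 = (-18.99, -4.01)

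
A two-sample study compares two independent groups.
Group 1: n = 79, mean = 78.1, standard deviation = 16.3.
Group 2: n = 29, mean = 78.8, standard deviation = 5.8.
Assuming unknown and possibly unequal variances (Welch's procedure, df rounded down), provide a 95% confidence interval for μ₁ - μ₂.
(-4.92, 3.52)

Difference: x̄₁ - x̄₂ = -0.70
SE = √(s₁²/n₁ + s₂²/n₂) = √(16.3²/79 + 5.8²/29) = 2.1268
df = 105.97 → 105 (Welch–Satterthwaite, rounded down)
t* = 1.983

CI: -0.70 ± 1.983 · 2.1268 = -0.70 ± 4.22 = (-4.92, 3.52)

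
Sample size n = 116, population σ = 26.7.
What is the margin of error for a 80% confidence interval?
Margin of error = 3.18

Margin of error = z* · σ/√n
= 1.282 · 26.7/√116
= 1.282 · 26.7/10.7703
= 3.18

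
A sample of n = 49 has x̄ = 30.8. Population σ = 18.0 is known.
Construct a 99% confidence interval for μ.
(24.18, 37.42)

z-interval (σ known):
z* = 2.576 for 99% confidence

Margin of error = z* · σ/√n = 2.576 · 18.0/√49 = 6.62

CI: (30.8 - 6.62, 30.8 + 6.62) = (24.18, 37.42)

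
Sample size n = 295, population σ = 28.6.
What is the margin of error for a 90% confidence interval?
Margin of error = 2.74

Margin of error = z* · σ/√n
= 1.645 · 28.6/√295
= 1.645 · 28.6/17.1756
= 2.74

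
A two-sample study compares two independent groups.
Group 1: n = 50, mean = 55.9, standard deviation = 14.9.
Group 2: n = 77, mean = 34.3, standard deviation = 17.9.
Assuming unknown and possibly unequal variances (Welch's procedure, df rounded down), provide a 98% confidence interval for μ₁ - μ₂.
(14.68, 28.52)

Difference: x̄₁ - x̄₂ = 21.60
SE = √(s₁²/n₁ + s₂²/n₂) = √(14.9²/50 + 17.9²/77) = 2.9328
df = 117.40 → 117 (Welch–Satterthwaite, rounded down)
t* = 2.359

CI: 21.60 ± 2.359 · 2.9328 = 21.60 ± 6.92 = (14.68, 28.52)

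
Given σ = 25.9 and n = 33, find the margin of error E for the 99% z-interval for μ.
Margin of error = 11.61

Margin of error = z* · σ/√n
= 2.576 · 25.9/√33
= 2.576 · 25.9/5.7446
= 11.61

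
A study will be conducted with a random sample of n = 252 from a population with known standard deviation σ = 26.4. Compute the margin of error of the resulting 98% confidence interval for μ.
Margin of error = 3.87

Margin of error = z* · σ/√n
= 2.326 · 26.4/√252
= 2.326 · 26.4/15.8745
= 3.87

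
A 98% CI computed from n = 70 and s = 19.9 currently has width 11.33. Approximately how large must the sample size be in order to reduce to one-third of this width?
n ≈ 630

CI width ∝ 1/√n
To reduce width by factor 3, need √n to grow by 3 → need 3² = 9 times as many samples.

Current: n = 70, width = 11.33
New: n = 630, width ≈ 3.70

Width reduced by factor of 11.33/3.70 = 3.06.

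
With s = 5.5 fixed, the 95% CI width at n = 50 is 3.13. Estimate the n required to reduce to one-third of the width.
n ≈ 450

CI width ∝ 1/√n
To reduce width by factor 3, need √n to grow by 3 → need 3² = 9 times as many samples.

Current: n = 50, width = 3.13
New: n = 450, width ≈ 1.02

Width reduced by factor of 3.13/1.02 = 3.07.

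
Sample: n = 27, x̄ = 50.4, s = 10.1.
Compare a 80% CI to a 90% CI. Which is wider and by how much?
90% CI is wider by 1.52

df = 26
80% CI: t* = 1.315, (47.84, 52.96), width = 2 · t* · s/√n = 5.11
90% CI: t* = 1.706, (47.08, 53.72), width = 2 · t* · s/√n = 6.63

The 90% CI is wider by 6.63 - 5.11 = 1.52.
Higher confidence requires a wider interval.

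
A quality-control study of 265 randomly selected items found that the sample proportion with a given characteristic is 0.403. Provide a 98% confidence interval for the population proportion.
(0.333, 0.473)

Proportion CI:
SE = √(p̂(1-p̂)/n) = √(0.403 · 0.597 / 265) = 0.03013

z* = 2.326
Margin = z* · SE = 2.326 · 0.03013 = 0.0701

CI: 0.403 ± 0.0701 = (0.333, 0.473)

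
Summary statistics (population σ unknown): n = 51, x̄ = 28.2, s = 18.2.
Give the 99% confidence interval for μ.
(21.38, 35.02)

t-interval (σ unknown):
df = n - 1 = 50
t* = 2.678 for 99% confidence

Margin of error = t* · s/√n = 2.678 · 18.2/√51 = 6.82

CI: (21.38, 35.02)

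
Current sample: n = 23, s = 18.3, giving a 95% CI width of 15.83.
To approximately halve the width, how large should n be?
n ≈ 92

CI width ∝ 1/√n
To reduce width by factor 2, need √n to grow by 2 → need 2² = 4 times as many samples.

Current: n = 23, width = 15.83
New: n = 92, width ≈ 7.58

Width reduced by factor of 15.83/7.58 = 2.09.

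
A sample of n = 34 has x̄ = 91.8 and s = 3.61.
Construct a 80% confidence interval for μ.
(90.99, 92.61)

t-interval (σ unknown):
df = n - 1 = 33
t* = 1.308 for 80% confidence

Margin of error = t* · s/√n = 1.308 · 3.61/√34 = 0.81

CI: (90.99, 92.61)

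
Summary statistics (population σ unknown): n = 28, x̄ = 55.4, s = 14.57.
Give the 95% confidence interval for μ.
(49.75, 61.05)

t-interval (σ unknown):
df = n - 1 = 27
t* = 2.052 for 95% confidence

Margin of error = t* · s/√n = 2.052 · 14.57/√28 = 5.65

CI: (49.75, 61.05)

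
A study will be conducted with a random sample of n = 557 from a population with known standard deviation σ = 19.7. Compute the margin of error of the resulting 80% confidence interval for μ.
Margin of error = 1.07

Margin of error = z* · σ/√n
= 1.282 · 19.7/√557
= 1.282 · 19.7/23.6008
= 1.07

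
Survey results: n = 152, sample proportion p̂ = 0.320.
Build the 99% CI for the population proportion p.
(0.223, 0.417)

Proportion CI:
SE = √(p̂(1-p̂)/n) = √(0.320 · 0.680 / 152) = 0.03784

z* = 2.576
Margin = z* · SE = 2.576 · 0.03784 = 0.0975

CI: 0.320 ± 0.0975 = (0.223, 0.417)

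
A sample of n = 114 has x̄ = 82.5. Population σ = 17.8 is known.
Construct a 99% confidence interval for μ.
(78.21, 86.79)

z-interval (σ known):
z* = 2.576 for 99% confidence

Margin of error = z* · σ/√n = 2.576 · 17.8/√114 = 4.29

CI: (82.5 - 4.29, 82.5 + 4.29) = (78.21, 86.79)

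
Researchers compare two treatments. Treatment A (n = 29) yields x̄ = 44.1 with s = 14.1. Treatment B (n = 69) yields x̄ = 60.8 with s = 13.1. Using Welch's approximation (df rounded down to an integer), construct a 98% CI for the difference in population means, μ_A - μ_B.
(-24.05, -9.35)

Difference: x̄₁ - x̄₂ = -16.70
SE = √(s₁²/n₁ + s₂²/n₂) = √(14.1²/29 + 13.1²/69) = 3.0566
df = 49.33 → 49 (Welch–Satterthwaite, rounded down)
t* = 2.405

CI: -16.70 ± 2.405 · 3.0566 = -16.70 ± 7.35 = (-24.05, -9.35)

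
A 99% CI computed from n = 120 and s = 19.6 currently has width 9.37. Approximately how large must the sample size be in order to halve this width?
n ≈ 480

CI width ∝ 1/√n
To reduce width by factor 2, need √n to grow by 2 → need 2² = 4 times as many samples.

Current: n = 120, width = 9.37
New: n = 480, width ≈ 4.63

Width reduced by factor of 9.37/4.63 = 2.02.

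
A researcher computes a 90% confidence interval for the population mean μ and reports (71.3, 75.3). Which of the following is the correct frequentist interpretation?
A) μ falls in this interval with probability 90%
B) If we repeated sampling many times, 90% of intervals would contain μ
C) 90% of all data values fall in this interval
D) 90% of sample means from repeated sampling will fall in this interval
B

A) Wrong — μ is fixed; the randomness lives in the interval, not in μ.
B) Correct — this is the frequentist long-run coverage interpretation.
C) Wrong — a CI is about the parameter μ, not individual data values.
D) Wrong — coverage applies to intervals containing μ, not to future x̄ values.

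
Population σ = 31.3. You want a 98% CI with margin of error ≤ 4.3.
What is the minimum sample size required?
n ≥ 287

For margin E ≤ 4.3:
n ≥ (z* · σ / E)²
n ≥ (2.326 · 31.3 / 4.3)²
n ≥ 286.66

Minimum n = 287 (rounding up)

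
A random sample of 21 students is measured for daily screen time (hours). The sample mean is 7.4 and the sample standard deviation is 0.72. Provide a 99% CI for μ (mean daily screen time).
(6.95, 7.85)

t-interval (σ unknown):
df = n - 1 = 20
t* = 2.845 for 99% confidence

Margin of error = t* · s/√n = 2.845 · 0.72/√21 = 0.45

CI: (6.95, 7.85)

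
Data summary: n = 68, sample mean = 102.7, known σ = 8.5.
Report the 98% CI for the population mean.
(100.30, 105.10)

z-interval (σ known):
z* = 2.326 for 98% confidence

Margin of error = z* · σ/√n = 2.326 · 8.5/√68 = 2.40

CI: (102.7 - 2.40, 102.7 + 2.40) = (100.30, 105.10)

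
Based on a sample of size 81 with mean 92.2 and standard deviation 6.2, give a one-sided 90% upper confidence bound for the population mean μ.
μ ≤ 93.09

Upper bound (one-sided):
t* = 1.292 (one-sided for 90%)
Upper bound = x̄ + t* · s/√n = 92.2 + 1.292 · 6.2/√81 = 93.09

We are 90% confident that μ ≤ 93.09.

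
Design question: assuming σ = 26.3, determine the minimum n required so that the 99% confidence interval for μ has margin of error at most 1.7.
n ≥ 1589

For margin E ≤ 1.7:
n ≥ (z* · σ / E)²
n ≥ (2.576 · 26.3 / 1.7)²
n ≥ 1588.20

Minimum n = 1589 (rounding up)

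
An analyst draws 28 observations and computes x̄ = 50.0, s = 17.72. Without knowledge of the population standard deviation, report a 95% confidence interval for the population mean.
(43.13, 56.87)

t-interval (σ unknown):
df = n - 1 = 27
t* = 2.052 for 95% confidence

Margin of error = t* · s/√n = 2.052 · 17.72/√28 = 6.87

CI: (43.13, 56.87)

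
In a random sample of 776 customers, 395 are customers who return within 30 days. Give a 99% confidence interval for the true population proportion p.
(0.463, 0.555)

Proportion CI:
p̂ = 395/776 = 0.50902
SE = √(p̂(1-p̂)/n) = √(0.50902 · 0.49098 / 776) = 0.01795

z* = 2.576
Margin = z* · SE = 2.576 · 0.01795 = 0.0462

CI: 0.50902 ± 0.0462 = (0.463, 0.555)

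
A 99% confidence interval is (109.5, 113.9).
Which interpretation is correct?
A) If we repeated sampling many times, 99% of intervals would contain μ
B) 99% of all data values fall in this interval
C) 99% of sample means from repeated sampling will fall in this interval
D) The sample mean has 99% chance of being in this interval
A

A) Correct — this is the frequentist long-run coverage interpretation.
B) Wrong — a CI is about the parameter μ, not individual data values.
C) Wrong — coverage applies to intervals containing μ, not to future x̄ values.
D) Wrong — x̄ is observed and sits in the interval by construction.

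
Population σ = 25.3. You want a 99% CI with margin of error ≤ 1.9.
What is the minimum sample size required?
n ≥ 1177

For margin E ≤ 1.9:
n ≥ (z* · σ / E)²
n ≥ (2.576 · 25.3 / 1.9)²
n ≥ 1176.59

Minimum n = 1177 (rounding up)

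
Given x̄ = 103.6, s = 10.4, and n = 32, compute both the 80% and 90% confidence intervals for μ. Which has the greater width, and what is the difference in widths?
90% CI is wider by 1.43

df = 31
80% CI: t* = 1.309, (101.19, 106.01), width = 2 · t* · s/√n = 4.81
90% CI: t* = 1.696, (100.48, 106.72), width = 2 · t* · s/√n = 6.24

The 90% CI is wider by 6.24 - 4.81 = 1.43.
Higher confidence requires a wider interval.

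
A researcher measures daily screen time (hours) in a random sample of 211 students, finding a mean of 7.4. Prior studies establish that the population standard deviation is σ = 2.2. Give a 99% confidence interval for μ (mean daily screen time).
(7.01, 7.79)

z-interval (σ known):
z* = 2.576 for 99% confidence

Margin of error = z* · σ/√n = 2.576 · 2.2/√211 = 0.39

CI: (7.4 - 0.39, 7.4 + 0.39) = (7.01, 7.79)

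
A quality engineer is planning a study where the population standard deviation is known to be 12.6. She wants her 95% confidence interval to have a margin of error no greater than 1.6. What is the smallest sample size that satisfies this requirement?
n ≥ 239

For margin E ≤ 1.6:
n ≥ (z* · σ / E)²
n ≥ (1.960 · 12.6 / 1.6)²
n ≥ 238.24

Minimum n = 239 (rounding up)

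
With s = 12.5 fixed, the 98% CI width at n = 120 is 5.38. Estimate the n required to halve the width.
n ≈ 480

CI width ∝ 1/√n
To reduce width by factor 2, need √n to grow by 2 → need 2² = 4 times as many samples.

Current: n = 120, width = 5.38
New: n = 480, width ≈ 2.66

Width reduced by factor of 5.38/2.66 = 2.02.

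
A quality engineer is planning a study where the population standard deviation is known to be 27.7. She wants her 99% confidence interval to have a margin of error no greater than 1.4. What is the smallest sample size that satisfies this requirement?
n ≥ 2598

For margin E ≤ 1.4:
n ≥ (z* · σ / E)²
n ≥ (2.576 · 27.7 / 1.4)²
n ≥ 2597.74

Minimum n = 2598 (rounding up)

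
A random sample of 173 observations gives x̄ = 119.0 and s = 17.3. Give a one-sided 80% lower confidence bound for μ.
μ ≥ 117.89

Lower bound (one-sided):
t* = 0.844 (one-sided for 80%)
Lower bound = x̄ - t* · s/√n = 119.0 - 0.844 · 17.3/√173 = 117.89

We are 80% confident that μ ≥ 117.89.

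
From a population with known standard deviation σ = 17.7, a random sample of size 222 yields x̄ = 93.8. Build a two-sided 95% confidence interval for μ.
(91.47, 96.13)

z-interval (σ known):
z* = 1.960 for 95% confidence

Margin of error = z* · σ/√n = 1.960 · 17.7/√222 = 2.33

CI: (93.8 - 2.33, 93.8 + 2.33) = (91.47, 96.13)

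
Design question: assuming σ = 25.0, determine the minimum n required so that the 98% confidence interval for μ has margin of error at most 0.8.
n ≥ 5284

For margin E ≤ 0.8:
n ≥ (z* · σ / E)²
n ≥ (2.326 · 25.0 / 0.8)²
n ≥ 5283.47

Minimum n = 5284 (rounding up)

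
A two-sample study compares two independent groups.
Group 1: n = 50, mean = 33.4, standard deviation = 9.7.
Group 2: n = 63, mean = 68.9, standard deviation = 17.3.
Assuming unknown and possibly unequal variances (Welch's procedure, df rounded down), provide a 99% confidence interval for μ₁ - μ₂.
(-42.26, -28.74)

Difference: x̄₁ - x̄₂ = -35.50
SE = √(s₁²/n₁ + s₂²/n₂) = √(9.7²/50 + 17.3²/63) = 2.5754
df = 100.83 → 100 (Welch–Satterthwaite, rounded down)
t* = 2.626

CI: -35.50 ± 2.626 · 2.5754 = -35.50 ± 6.76 = (-42.26, -28.74)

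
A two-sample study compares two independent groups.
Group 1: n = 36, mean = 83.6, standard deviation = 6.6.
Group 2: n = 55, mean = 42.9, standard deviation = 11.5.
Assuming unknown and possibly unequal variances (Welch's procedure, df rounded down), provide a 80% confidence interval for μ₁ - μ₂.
(38.25, 43.15)

Difference: x̄₁ - x̄₂ = 40.70
SE = √(s₁²/n₁ + s₂²/n₂) = √(6.6²/36 + 11.5²/55) = 1.9012
df = 87.74 → 87 (Welch–Satterthwaite, rounded down)
t* = 1.291

CI: 40.70 ± 1.291 · 1.9012 = 40.70 ± 2.45 = (38.25, 43.15)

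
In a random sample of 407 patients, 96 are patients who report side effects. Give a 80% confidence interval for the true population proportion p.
(0.209, 0.263)

Proportion CI:
p̂ = 96/407 = 0.23587
SE = √(p̂(1-p̂)/n) = √(0.23587 · 0.76413 / 407) = 0.02104

z* = 1.282
Margin = z* · SE = 1.282 · 0.02104 = 0.0270

CI: 0.23587 ± 0.0270 = (0.209, 0.263)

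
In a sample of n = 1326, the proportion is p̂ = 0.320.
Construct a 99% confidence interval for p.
(0.287, 0.353)

Proportion CI:
SE = √(p̂(1-p̂)/n) = √(0.320 · 0.680 / 1326) = 0.01281

z* = 2.576
Margin = z* · SE = 2.576 · 0.01281 = 0.0330

CI: 0.320 ± 0.0330 = (0.287, 0.353)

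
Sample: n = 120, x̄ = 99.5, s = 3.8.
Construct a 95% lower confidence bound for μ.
μ ≥ 98.92

Lower bound (one-sided):
t* = 1.658 (one-sided for 95%)
Lower bound = x̄ - t* · s/√n = 99.5 - 1.658 · 3.8/√120 = 98.92

We are 95% confident that μ ≥ 98.92.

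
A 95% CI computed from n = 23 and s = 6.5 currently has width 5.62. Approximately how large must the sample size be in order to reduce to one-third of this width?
n ≈ 207

CI width ∝ 1/√n
To reduce width by factor 3, need √n to grow by 3 → need 3² = 9 times as many samples.

Current: n = 23, width = 5.62
New: n = 207, width ≈ 1.78

Width reduced by factor of 5.62/1.78 = 3.16.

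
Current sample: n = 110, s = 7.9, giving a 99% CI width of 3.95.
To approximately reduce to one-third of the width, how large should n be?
n ≈ 990

CI width ∝ 1/√n
To reduce width by factor 3, need √n to grow by 3 → need 3² = 9 times as many samples.

Current: n = 110, width = 3.95
New: n = 990, width ≈ 1.30

Width reduced by factor of 3.95/1.30 = 3.04.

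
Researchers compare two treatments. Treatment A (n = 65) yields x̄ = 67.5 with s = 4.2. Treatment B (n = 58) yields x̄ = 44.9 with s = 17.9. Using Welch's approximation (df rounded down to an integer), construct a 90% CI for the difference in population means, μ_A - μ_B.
(18.58, 26.62)

Difference: x̄₁ - x̄₂ = 22.60
SE = √(s₁²/n₁ + s₂²/n₂) = √(4.2²/65 + 17.9²/58) = 2.4074
df = 62.60 → 62 (Welch–Satterthwaite, rounded down)
t* = 1.670

CI: 22.60 ± 1.670 · 2.4074 = 22.60 ± 4.02 = (18.58, 26.62)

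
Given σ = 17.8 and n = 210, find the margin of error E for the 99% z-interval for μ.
Margin of error = 3.16

Margin of error = z* · σ/√n
= 2.576 · 17.8/√210
= 2.576 · 17.8/14.4914
= 3.16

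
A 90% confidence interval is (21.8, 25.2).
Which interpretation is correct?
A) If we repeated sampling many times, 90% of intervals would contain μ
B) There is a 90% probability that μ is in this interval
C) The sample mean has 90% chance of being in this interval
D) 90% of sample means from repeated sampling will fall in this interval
A

A) Correct — this is the frequentist long-run coverage interpretation.
B) Wrong — μ is fixed; the randomness lives in the interval, not in μ.
C) Wrong — x̄ is observed and sits in the interval by construction.
D) Wrong — coverage applies to intervals containing μ, not to future x̄ values.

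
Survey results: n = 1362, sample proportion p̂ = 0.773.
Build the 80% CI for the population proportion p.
(0.758, 0.788)

Proportion CI:
SE = √(p̂(1-p̂)/n) = √(0.773 · 0.227 / 1362) = 0.01135

z* = 1.282
Margin = z* · SE = 1.282 · 0.01135 = 0.0146

CI: 0.773 ± 0.0146 = (0.758, 0.788)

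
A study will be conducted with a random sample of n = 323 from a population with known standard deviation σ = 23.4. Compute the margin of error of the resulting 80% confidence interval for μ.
Margin of error = 1.67

Margin of error = z* · σ/√n
= 1.282 · 23.4/√323
= 1.282 · 23.4/17.9722
= 1.67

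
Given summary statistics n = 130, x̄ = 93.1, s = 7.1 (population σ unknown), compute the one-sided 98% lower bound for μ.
μ ≥ 91.81

Lower bound (one-sided):
t* = 2.075 (one-sided for 98%)
Lower bound = x̄ - t* · s/√n = 93.1 - 2.075 · 7.1/√130 = 91.81

We are 98% confident that μ ≥ 91.81.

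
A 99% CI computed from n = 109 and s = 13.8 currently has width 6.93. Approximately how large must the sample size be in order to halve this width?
n ≈ 436

CI width ∝ 1/√n
To reduce width by factor 2, need √n to grow by 2 → need 2² = 4 times as many samples.

Current: n = 109, width = 6.93
New: n = 436, width ≈ 3.42

Width reduced by factor of 6.93/3.42 = 2.03.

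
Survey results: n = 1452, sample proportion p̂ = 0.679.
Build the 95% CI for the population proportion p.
(0.655, 0.703)

Proportion CI:
SE = √(p̂(1-p̂)/n) = √(0.679 · 0.321 / 1452) = 0.01225

z* = 1.960
Margin = z* · SE = 1.960 · 0.01225 = 0.0240

CI: 0.679 ± 0.0240 = (0.655, 0.703)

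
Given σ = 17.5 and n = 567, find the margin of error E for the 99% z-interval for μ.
Margin of error = 1.89

Margin of error = z* · σ/√n
= 2.576 · 17.5/√567
= 2.576 · 17.5/23.8118
= 1.89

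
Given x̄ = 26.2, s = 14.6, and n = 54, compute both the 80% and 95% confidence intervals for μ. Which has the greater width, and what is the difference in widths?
95% CI is wider by 2.81

df = 53
80% CI: t* = 1.298, (23.62, 28.78), width = 2 · t* · s/√n = 5.16
95% CI: t* = 2.006, (22.21, 30.19), width = 2 · t* · s/√n = 7.97

The 95% CI is wider by 7.97 - 5.16 = 2.81.
Higher confidence requires a wider interval.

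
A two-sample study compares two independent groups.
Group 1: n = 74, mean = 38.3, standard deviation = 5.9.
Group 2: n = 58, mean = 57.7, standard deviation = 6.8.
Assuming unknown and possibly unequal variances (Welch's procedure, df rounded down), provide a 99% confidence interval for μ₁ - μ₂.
(-22.35, -16.45)

Difference: x̄₁ - x̄₂ = -19.40
SE = √(s₁²/n₁ + s₂²/n₂) = √(5.9²/74 + 6.8²/58) = 1.1259
df = 113.31 → 113 (Welch–Satterthwaite, rounded down)
t* = 2.620

CI: -19.40 ± 2.620 · 1.1259 = -19.40 ± 2.95 = (-22.35, -16.45)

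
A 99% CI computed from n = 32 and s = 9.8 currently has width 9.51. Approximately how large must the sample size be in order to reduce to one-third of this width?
n ≈ 288

CI width ∝ 1/√n
To reduce width by factor 3, need √n to grow by 3 → need 3² = 9 times as many samples.

Current: n = 32, width = 9.51
New: n = 288, width ≈ 2.99

Width reduced by factor of 9.51/2.99 = 3.18.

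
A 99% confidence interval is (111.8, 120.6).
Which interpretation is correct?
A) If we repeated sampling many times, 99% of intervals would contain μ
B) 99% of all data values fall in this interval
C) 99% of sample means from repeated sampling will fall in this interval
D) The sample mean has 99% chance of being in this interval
A

A) Correct — this is the frequentist long-run coverage interpretation.
B) Wrong — a CI is about the parameter μ, not individual data values.
C) Wrong — coverage applies to intervals containing μ, not to future x̄ values.
D) Wrong — x̄ is observed and sits in the interval by construction.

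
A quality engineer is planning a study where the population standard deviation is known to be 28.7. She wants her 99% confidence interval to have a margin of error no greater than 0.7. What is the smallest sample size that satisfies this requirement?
n ≥ 11155

For margin E ≤ 0.7:
n ≥ (z* · σ / E)²
n ≥ (2.576 · 28.7 / 0.7)²
n ≥ 11154.74

Minimum n = 11155 (rounding up)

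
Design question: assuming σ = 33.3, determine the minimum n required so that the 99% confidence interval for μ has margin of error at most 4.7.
n ≥ 334

For margin E ≤ 4.7:
n ≥ (z* · σ / E)²
n ≥ (2.576 · 33.3 / 4.7)²
n ≥ 333.11

Minimum n = 334 (rounding up)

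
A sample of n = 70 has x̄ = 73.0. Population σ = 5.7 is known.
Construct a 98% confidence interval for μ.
(71.42, 74.58)

z-interval (σ known):
z* = 2.326 for 98% confidence

Margin of error = z* · σ/√n = 2.326 · 5.7/√70 = 1.58

CI: (73.0 - 1.58, 73.0 + 1.58) = (71.42, 74.58)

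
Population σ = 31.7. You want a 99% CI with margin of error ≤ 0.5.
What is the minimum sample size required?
n ≥ 26673

For margin E ≤ 0.5:
n ≥ (z* · σ / E)²
n ≥ (2.576 · 31.7 / 0.5)²
n ≥ 26672.90

Minimum n = 26673 (rounding up)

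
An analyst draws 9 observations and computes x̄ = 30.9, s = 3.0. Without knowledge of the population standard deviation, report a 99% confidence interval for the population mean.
(27.54, 34.25)

t-interval (σ unknown):
df = n - 1 = 8
t* = 3.355 for 99% confidence

Margin of error = t* · s/√n = 3.355 · 3.0/√9 = 3.35

CI: (27.54, 34.25)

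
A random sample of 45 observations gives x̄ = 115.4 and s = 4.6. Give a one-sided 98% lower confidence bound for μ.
μ ≥ 113.95

Lower bound (one-sided):
t* = 2.116 (one-sided for 98%)
Lower bound = x̄ - t* · s/√n = 115.4 - 2.116 · 4.6/√45 = 113.95

We are 98% confident that μ ≥ 113.95.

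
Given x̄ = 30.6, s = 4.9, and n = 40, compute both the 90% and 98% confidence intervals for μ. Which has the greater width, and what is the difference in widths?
98% CI is wider by 1.15

df = 39
90% CI: t* = 1.685, (29.29, 31.91), width = 2 · t* · s/√n = 2.61
98% CI: t* = 2.426, (28.72, 32.48), width = 2 · t* · s/√n = 3.76

The 98% CI is wider by 3.76 - 2.61 = 1.15.
Higher confidence requires a wider interval.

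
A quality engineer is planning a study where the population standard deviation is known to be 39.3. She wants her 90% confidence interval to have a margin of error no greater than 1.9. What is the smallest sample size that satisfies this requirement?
n ≥ 1158

For margin E ≤ 1.9:
n ≥ (z* · σ / E)²
n ≥ (1.645 · 39.3 / 1.9)²
n ≥ 1157.74

Minimum n = 1158 (rounding up)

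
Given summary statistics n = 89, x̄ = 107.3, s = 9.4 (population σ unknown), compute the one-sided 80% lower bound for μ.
μ ≥ 106.46

Lower bound (one-sided):
t* = 0.846 (one-sided for 80%)
Lower bound = x̄ - t* · s/√n = 107.3 - 0.846 · 9.4/√89 = 106.46

We are 80% confident that μ ≥ 106.46.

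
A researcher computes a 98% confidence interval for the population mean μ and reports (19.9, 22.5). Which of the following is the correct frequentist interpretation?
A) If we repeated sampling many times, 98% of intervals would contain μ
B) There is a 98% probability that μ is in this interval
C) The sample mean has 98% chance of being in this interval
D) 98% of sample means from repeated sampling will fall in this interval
A

A) Correct — this is the frequentist long-run coverage interpretation.
B) Wrong — μ is fixed; the randomness lives in the interval, not in μ.
C) Wrong — x̄ is observed and sits in the interval by construction.
D) Wrong — coverage applies to intervals containing μ, not to future x̄ values.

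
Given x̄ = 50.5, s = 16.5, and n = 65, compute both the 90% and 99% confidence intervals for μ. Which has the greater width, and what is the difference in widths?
99% CI is wider by 4.04

df = 64
90% CI: t* = 1.669, (47.08, 53.92), width = 2 · t* · s/√n = 6.83
99% CI: t* = 2.655, (45.07, 55.93), width = 2 · t* · s/√n = 10.87

The 99% CI is wider by 10.87 - 6.83 = 4.04.
Higher confidence requires a wider interval.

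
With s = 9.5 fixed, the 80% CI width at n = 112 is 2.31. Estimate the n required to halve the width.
n ≈ 448

CI width ∝ 1/√n
To reduce width by factor 2, need √n to grow by 2 → need 2² = 4 times as many samples.

Current: n = 112, width = 2.31
New: n = 448, width ≈ 1.15

Width reduced by factor of 2.31/1.15 = 2.01.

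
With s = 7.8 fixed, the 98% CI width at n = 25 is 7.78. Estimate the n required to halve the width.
n ≈ 100

CI width ∝ 1/√n
To reduce width by factor 2, need √n to grow by 2 → need 2² = 4 times as many samples.

Current: n = 25, width = 7.78
New: n = 100, width ≈ 3.69

Width reduced by factor of 7.78/3.69 = 2.11.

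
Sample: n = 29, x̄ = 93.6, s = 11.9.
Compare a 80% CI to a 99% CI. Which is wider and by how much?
99% CI is wider by 6.41

df = 28
80% CI: t* = 1.313, (90.70, 96.50), width = 2 · t* · s/√n = 5.80
99% CI: t* = 2.763, (87.49, 99.71), width = 2 · t* · s/√n = 12.21

The 99% CI is wider by 12.21 - 5.80 = 6.41.
Higher confidence requires a wider interval.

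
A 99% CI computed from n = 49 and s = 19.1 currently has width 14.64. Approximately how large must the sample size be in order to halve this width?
n ≈ 196

CI width ∝ 1/√n
To reduce width by factor 2, need √n to grow by 2 → need 2² = 4 times as many samples.

Current: n = 49, width = 14.64
New: n = 196, width ≈ 7.10

Width reduced by factor of 14.64/7.10 = 2.06.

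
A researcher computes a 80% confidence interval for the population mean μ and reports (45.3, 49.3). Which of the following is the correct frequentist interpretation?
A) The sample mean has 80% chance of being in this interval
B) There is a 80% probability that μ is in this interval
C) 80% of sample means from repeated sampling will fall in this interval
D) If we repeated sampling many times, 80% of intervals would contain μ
D

A) Wrong — x̄ is observed and sits in the interval by construction.
B) Wrong — μ is fixed; the randomness lives in the interval, not in μ.
C) Wrong — coverage applies to intervals containing μ, not to future x̄ values.
D) Correct — this is the frequentist long-run coverage interpretation.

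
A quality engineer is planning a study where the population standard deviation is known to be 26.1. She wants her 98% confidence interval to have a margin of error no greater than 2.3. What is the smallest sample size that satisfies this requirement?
n ≥ 697

For margin E ≤ 2.3:
n ≥ (z* · σ / E)²
n ≥ (2.326 · 26.1 / 2.3)²
n ≥ 696.70

Minimum n = 697 (rounding up)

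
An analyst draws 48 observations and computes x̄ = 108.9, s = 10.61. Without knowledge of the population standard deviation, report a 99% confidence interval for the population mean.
(104.79, 113.01)

t-interval (σ unknown):
df = n - 1 = 47
t* = 2.685 for 99% confidence

Margin of error = t* · s/√n = 2.685 · 10.61/√48 = 4.11

CI: (104.79, 113.01)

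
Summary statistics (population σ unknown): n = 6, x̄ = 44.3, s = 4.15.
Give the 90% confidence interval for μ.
(40.89, 47.71)

t-interval (σ unknown):
df = n - 1 = 5
t* = 2.015 for 90% confidence

Margin of error = t* · s/√n = 2.015 · 4.15/√6 = 3.41

CI: (40.89, 47.71)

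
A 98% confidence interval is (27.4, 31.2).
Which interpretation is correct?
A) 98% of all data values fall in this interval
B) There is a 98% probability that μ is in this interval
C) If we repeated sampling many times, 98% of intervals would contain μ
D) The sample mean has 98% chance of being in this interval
C

A) Wrong — a CI is about the parameter μ, not individual data values.
B) Wrong — μ is fixed; the randomness lives in the interval, not in μ.
C) Correct — this is the frequentist long-run coverage interpretation.
D) Wrong — x̄ is observed and sits in the interval by construction.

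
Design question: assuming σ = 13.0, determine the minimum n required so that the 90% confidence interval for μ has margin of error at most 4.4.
n ≥ 24

For margin E ≤ 4.4:
n ≥ (z* · σ / E)²
n ≥ (1.645 · 13.0 / 4.4)²
n ≥ 23.62

Minimum n = 24 (rounding up)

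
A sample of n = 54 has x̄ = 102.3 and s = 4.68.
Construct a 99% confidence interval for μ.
(100.60, 104.00)

t-interval (σ unknown):
df = n - 1 = 53
t* = 2.672 for 99% confidence

Margin of error = t* · s/√n = 2.672 · 4.68/√54 = 1.70

CI: (100.60, 104.00)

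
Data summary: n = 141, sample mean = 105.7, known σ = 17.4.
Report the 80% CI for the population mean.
(103.82, 107.58)

z-interval (σ known):
z* = 1.282 for 80% confidence

Margin of error = z* · σ/√n = 1.282 · 17.4/√141 = 1.88

CI: (105.7 - 1.88, 105.7 + 1.88) = (103.82, 107.58)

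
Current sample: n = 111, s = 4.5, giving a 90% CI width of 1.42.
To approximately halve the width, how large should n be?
n ≈ 444

CI width ∝ 1/√n
To reduce width by factor 2, need √n to grow by 2 → need 2² = 4 times as many samples.

Current: n = 111, width = 1.42
New: n = 444, width ≈ 0.70

Width reduced by factor of 1.42/0.70 = 2.03.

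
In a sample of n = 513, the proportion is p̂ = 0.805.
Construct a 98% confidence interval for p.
(0.764, 0.846)

Proportion CI:
SE = √(p̂(1-p̂)/n) = √(0.805 · 0.195 / 513) = 0.01749

z* = 2.326
Margin = z* · SE = 2.326 · 0.01749 = 0.0407

CI: 0.805 ± 0.0407 = (0.764, 0.846)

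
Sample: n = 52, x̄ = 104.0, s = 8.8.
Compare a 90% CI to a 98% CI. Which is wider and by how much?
98% CI is wider by 1.77

df = 51
90% CI: t* = 1.675, (101.96, 106.04), width = 2 · t* · s/√n = 4.09
98% CI: t* = 2.402, (101.07, 106.93), width = 2 · t* · s/√n = 5.86

The 98% CI is wider by 5.86 - 4.09 = 1.77.
Higher confidence requires a wider interval.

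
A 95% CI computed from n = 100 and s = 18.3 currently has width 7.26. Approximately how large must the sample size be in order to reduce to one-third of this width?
n ≈ 900

CI width ∝ 1/√n
To reduce width by factor 3, need √n to grow by 3 → need 3² = 9 times as many samples.

Current: n = 100, width = 7.26
New: n = 900, width ≈ 2.39

Width reduced by factor of 7.26/2.39 = 3.04.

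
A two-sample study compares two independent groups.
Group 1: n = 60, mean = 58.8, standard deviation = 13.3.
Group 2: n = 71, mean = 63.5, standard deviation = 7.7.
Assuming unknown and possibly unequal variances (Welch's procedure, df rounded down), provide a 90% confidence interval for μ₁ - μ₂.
(-7.93, -1.47)

Difference: x̄₁ - x̄₂ = -4.70
SE = √(s₁²/n₁ + s₂²/n₂) = √(13.3²/60 + 7.7²/71) = 1.9451
df = 91.00 → 91 (Welch–Satterthwaite, rounded down)
t* = 1.662

CI: -4.70 ± 1.662 · 1.9451 = -4.70 ± 3.23 = (-7.93, -1.47)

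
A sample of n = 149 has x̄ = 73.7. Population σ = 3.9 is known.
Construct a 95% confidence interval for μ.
(73.07, 74.33)

z-interval (σ known):
z* = 1.960 for 95% confidence

Margin of error = z* · σ/√n = 1.960 · 3.9/√149 = 0.63

CI: (73.7 - 0.63, 73.7 + 0.63) = (73.07, 74.33)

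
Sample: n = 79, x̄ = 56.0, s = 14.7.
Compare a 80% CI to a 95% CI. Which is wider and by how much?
95% CI is wider by 2.32

df = 78
80% CI: t* = 1.292, (53.86, 58.14), width = 2 · t* · s/√n = 4.27
95% CI: t* = 1.991, (52.71, 59.29), width = 2 · t* · s/√n = 6.59

The 95% CI is wider by 6.59 - 4.27 = 2.32.
Higher confidence requires a wider interval.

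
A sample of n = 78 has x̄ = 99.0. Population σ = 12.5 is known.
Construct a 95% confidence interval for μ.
(96.23, 101.77)

z-interval (σ known):
z* = 1.960 for 95% confidence

Margin of error = z* · σ/√n = 1.960 · 12.5/√78 = 2.77

CI: (99.0 - 2.77, 99.0 + 2.77) = (96.23, 101.77)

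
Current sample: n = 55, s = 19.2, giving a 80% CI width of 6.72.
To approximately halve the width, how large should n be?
n ≈ 220

CI width ∝ 1/√n
To reduce width by factor 2, need √n to grow by 2 → need 2² = 4 times as many samples.

Current: n = 55, width = 6.72
New: n = 220, width ≈ 3.33

Width reduced by factor of 6.72/3.33 = 2.02.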